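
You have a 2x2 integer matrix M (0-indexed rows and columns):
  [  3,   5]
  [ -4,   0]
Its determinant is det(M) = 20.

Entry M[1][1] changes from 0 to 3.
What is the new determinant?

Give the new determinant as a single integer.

Answer: 29

Derivation:
det is linear in row 1: changing M[1][1] by delta changes det by delta * cofactor(1,1).
Cofactor C_11 = (-1)^(1+1) * minor(1,1) = 3
Entry delta = 3 - 0 = 3
Det delta = 3 * 3 = 9
New det = 20 + 9 = 29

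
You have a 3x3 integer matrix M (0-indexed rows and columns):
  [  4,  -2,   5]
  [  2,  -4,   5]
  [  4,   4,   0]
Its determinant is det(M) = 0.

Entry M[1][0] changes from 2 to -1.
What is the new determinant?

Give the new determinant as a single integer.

Answer: -60

Derivation:
det is linear in row 1: changing M[1][0] by delta changes det by delta * cofactor(1,0).
Cofactor C_10 = (-1)^(1+0) * minor(1,0) = 20
Entry delta = -1 - 2 = -3
Det delta = -3 * 20 = -60
New det = 0 + -60 = -60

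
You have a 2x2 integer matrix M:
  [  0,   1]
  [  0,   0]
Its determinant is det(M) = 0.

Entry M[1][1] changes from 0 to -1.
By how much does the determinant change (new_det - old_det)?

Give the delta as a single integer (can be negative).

Answer: 0

Derivation:
Cofactor C_11 = 0
Entry delta = -1 - 0 = -1
Det delta = entry_delta * cofactor = -1 * 0 = 0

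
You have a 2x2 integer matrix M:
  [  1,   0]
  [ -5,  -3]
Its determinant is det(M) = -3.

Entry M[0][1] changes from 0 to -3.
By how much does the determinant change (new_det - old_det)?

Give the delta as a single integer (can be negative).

Answer: -15

Derivation:
Cofactor C_01 = 5
Entry delta = -3 - 0 = -3
Det delta = entry_delta * cofactor = -3 * 5 = -15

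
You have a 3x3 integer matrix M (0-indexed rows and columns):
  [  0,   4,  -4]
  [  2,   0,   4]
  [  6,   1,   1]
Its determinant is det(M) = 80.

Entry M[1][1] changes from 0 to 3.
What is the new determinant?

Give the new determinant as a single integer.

det is linear in row 1: changing M[1][1] by delta changes det by delta * cofactor(1,1).
Cofactor C_11 = (-1)^(1+1) * minor(1,1) = 24
Entry delta = 3 - 0 = 3
Det delta = 3 * 24 = 72
New det = 80 + 72 = 152

Answer: 152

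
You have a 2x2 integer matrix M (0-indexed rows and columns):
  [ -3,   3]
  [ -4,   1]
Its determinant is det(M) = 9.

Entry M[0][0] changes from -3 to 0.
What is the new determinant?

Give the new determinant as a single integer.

det is linear in row 0: changing M[0][0] by delta changes det by delta * cofactor(0,0).
Cofactor C_00 = (-1)^(0+0) * minor(0,0) = 1
Entry delta = 0 - -3 = 3
Det delta = 3 * 1 = 3
New det = 9 + 3 = 12

Answer: 12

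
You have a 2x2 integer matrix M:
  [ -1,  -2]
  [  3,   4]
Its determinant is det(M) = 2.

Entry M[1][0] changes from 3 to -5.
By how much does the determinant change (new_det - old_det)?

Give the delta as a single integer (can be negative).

Answer: -16

Derivation:
Cofactor C_10 = 2
Entry delta = -5 - 3 = -8
Det delta = entry_delta * cofactor = -8 * 2 = -16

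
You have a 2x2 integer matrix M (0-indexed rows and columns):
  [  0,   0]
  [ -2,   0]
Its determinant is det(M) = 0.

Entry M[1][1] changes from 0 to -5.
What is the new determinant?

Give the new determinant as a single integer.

det is linear in row 1: changing M[1][1] by delta changes det by delta * cofactor(1,1).
Cofactor C_11 = (-1)^(1+1) * minor(1,1) = 0
Entry delta = -5 - 0 = -5
Det delta = -5 * 0 = 0
New det = 0 + 0 = 0

Answer: 0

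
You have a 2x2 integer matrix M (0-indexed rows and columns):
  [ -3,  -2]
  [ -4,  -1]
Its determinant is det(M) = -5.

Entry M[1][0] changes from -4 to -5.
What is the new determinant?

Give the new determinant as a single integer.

det is linear in row 1: changing M[1][0] by delta changes det by delta * cofactor(1,0).
Cofactor C_10 = (-1)^(1+0) * minor(1,0) = 2
Entry delta = -5 - -4 = -1
Det delta = -1 * 2 = -2
New det = -5 + -2 = -7

Answer: -7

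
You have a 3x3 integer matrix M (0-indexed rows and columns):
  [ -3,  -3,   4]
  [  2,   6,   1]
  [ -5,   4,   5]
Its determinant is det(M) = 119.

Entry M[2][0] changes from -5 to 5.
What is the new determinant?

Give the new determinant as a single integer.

det is linear in row 2: changing M[2][0] by delta changes det by delta * cofactor(2,0).
Cofactor C_20 = (-1)^(2+0) * minor(2,0) = -27
Entry delta = 5 - -5 = 10
Det delta = 10 * -27 = -270
New det = 119 + -270 = -151

Answer: -151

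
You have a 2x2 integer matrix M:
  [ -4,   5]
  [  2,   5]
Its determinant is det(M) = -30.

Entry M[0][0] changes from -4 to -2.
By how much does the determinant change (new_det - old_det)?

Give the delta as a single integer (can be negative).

Cofactor C_00 = 5
Entry delta = -2 - -4 = 2
Det delta = entry_delta * cofactor = 2 * 5 = 10

Answer: 10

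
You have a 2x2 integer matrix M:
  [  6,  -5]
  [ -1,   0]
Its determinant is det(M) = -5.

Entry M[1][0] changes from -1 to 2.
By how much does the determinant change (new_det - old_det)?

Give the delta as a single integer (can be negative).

Answer: 15

Derivation:
Cofactor C_10 = 5
Entry delta = 2 - -1 = 3
Det delta = entry_delta * cofactor = 3 * 5 = 15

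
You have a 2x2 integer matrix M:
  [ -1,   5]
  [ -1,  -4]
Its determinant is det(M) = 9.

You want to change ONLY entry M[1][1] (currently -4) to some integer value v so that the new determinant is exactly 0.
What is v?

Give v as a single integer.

det is linear in entry M[1][1]: det = old_det + (v - -4) * C_11
Cofactor C_11 = -1
Want det = 0: 9 + (v - -4) * -1 = 0
  (v - -4) = -9 / -1 = 9
  v = -4 + (9) = 5

Answer: 5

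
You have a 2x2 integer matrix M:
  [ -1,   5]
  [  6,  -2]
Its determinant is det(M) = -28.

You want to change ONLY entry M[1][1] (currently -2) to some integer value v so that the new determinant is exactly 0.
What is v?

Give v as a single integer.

det is linear in entry M[1][1]: det = old_det + (v - -2) * C_11
Cofactor C_11 = -1
Want det = 0: -28 + (v - -2) * -1 = 0
  (v - -2) = 28 / -1 = -28
  v = -2 + (-28) = -30

Answer: -30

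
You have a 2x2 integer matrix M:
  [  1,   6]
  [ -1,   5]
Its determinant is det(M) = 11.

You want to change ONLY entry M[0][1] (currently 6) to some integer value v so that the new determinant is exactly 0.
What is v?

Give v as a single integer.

Answer: -5

Derivation:
det is linear in entry M[0][1]: det = old_det + (v - 6) * C_01
Cofactor C_01 = 1
Want det = 0: 11 + (v - 6) * 1 = 0
  (v - 6) = -11 / 1 = -11
  v = 6 + (-11) = -5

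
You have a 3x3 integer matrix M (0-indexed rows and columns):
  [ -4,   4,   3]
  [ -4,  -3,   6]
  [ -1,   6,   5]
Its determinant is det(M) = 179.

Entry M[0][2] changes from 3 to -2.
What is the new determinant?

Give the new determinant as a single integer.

Answer: 314

Derivation:
det is linear in row 0: changing M[0][2] by delta changes det by delta * cofactor(0,2).
Cofactor C_02 = (-1)^(0+2) * minor(0,2) = -27
Entry delta = -2 - 3 = -5
Det delta = -5 * -27 = 135
New det = 179 + 135 = 314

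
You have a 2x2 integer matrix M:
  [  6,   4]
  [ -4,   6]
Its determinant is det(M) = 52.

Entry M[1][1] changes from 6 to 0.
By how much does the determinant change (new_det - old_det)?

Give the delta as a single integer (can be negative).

Answer: -36

Derivation:
Cofactor C_11 = 6
Entry delta = 0 - 6 = -6
Det delta = entry_delta * cofactor = -6 * 6 = -36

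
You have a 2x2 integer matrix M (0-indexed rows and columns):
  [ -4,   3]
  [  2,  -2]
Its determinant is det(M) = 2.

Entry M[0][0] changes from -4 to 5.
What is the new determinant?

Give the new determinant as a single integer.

Answer: -16

Derivation:
det is linear in row 0: changing M[0][0] by delta changes det by delta * cofactor(0,0).
Cofactor C_00 = (-1)^(0+0) * minor(0,0) = -2
Entry delta = 5 - -4 = 9
Det delta = 9 * -2 = -18
New det = 2 + -18 = -16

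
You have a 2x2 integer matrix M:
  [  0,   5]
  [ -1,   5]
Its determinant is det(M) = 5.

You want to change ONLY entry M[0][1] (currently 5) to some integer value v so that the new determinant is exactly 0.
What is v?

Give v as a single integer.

Answer: 0

Derivation:
det is linear in entry M[0][1]: det = old_det + (v - 5) * C_01
Cofactor C_01 = 1
Want det = 0: 5 + (v - 5) * 1 = 0
  (v - 5) = -5 / 1 = -5
  v = 5 + (-5) = 0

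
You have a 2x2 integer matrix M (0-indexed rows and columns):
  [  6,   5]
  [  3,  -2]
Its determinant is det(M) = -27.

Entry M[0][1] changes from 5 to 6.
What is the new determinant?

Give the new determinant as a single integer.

Answer: -30

Derivation:
det is linear in row 0: changing M[0][1] by delta changes det by delta * cofactor(0,1).
Cofactor C_01 = (-1)^(0+1) * minor(0,1) = -3
Entry delta = 6 - 5 = 1
Det delta = 1 * -3 = -3
New det = -27 + -3 = -30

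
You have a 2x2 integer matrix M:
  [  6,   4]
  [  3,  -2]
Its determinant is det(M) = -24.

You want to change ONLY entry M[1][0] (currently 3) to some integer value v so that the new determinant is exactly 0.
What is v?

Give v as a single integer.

Answer: -3

Derivation:
det is linear in entry M[1][0]: det = old_det + (v - 3) * C_10
Cofactor C_10 = -4
Want det = 0: -24 + (v - 3) * -4 = 0
  (v - 3) = 24 / -4 = -6
  v = 3 + (-6) = -3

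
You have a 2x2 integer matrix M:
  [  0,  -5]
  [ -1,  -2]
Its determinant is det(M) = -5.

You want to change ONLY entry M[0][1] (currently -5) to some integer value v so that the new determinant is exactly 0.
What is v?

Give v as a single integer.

det is linear in entry M[0][1]: det = old_det + (v - -5) * C_01
Cofactor C_01 = 1
Want det = 0: -5 + (v - -5) * 1 = 0
  (v - -5) = 5 / 1 = 5
  v = -5 + (5) = 0

Answer: 0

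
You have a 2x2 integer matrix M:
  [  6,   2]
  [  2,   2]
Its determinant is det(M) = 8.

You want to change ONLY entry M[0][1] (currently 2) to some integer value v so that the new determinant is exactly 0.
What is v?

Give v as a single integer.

det is linear in entry M[0][1]: det = old_det + (v - 2) * C_01
Cofactor C_01 = -2
Want det = 0: 8 + (v - 2) * -2 = 0
  (v - 2) = -8 / -2 = 4
  v = 2 + (4) = 6

Answer: 6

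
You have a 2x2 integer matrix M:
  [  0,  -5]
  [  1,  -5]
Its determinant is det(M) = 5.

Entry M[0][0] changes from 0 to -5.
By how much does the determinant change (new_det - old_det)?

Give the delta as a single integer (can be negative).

Answer: 25

Derivation:
Cofactor C_00 = -5
Entry delta = -5 - 0 = -5
Det delta = entry_delta * cofactor = -5 * -5 = 25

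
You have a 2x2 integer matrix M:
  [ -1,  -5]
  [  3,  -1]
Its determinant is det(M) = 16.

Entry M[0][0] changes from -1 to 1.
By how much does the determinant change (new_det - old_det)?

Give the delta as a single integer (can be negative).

Cofactor C_00 = -1
Entry delta = 1 - -1 = 2
Det delta = entry_delta * cofactor = 2 * -1 = -2

Answer: -2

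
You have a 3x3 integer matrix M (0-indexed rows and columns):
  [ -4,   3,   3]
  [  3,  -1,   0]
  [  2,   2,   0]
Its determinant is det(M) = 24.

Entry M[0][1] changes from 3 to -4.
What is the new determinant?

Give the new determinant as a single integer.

Answer: 24

Derivation:
det is linear in row 0: changing M[0][1] by delta changes det by delta * cofactor(0,1).
Cofactor C_01 = (-1)^(0+1) * minor(0,1) = 0
Entry delta = -4 - 3 = -7
Det delta = -7 * 0 = 0
New det = 24 + 0 = 24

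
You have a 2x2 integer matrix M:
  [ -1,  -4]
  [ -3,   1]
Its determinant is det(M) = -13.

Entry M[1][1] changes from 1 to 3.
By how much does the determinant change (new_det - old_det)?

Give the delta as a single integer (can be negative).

Answer: -2

Derivation:
Cofactor C_11 = -1
Entry delta = 3 - 1 = 2
Det delta = entry_delta * cofactor = 2 * -1 = -2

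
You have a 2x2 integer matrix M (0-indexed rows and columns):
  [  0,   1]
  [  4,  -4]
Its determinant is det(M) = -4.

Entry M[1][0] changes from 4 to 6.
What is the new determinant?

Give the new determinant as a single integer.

det is linear in row 1: changing M[1][0] by delta changes det by delta * cofactor(1,0).
Cofactor C_10 = (-1)^(1+0) * minor(1,0) = -1
Entry delta = 6 - 4 = 2
Det delta = 2 * -1 = -2
New det = -4 + -2 = -6

Answer: -6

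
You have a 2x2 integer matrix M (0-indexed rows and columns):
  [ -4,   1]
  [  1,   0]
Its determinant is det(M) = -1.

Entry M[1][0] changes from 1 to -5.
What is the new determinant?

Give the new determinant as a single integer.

Answer: 5

Derivation:
det is linear in row 1: changing M[1][0] by delta changes det by delta * cofactor(1,0).
Cofactor C_10 = (-1)^(1+0) * minor(1,0) = -1
Entry delta = -5 - 1 = -6
Det delta = -6 * -1 = 6
New det = -1 + 6 = 5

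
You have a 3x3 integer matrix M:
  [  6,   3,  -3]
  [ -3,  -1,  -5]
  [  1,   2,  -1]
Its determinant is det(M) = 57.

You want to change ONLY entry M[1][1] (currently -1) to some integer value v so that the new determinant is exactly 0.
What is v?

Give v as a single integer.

det is linear in entry M[1][1]: det = old_det + (v - -1) * C_11
Cofactor C_11 = -3
Want det = 0: 57 + (v - -1) * -3 = 0
  (v - -1) = -57 / -3 = 19
  v = -1 + (19) = 18

Answer: 18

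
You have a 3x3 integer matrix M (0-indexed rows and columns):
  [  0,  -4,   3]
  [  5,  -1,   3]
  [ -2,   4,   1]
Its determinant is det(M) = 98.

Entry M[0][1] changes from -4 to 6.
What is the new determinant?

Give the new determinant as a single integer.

det is linear in row 0: changing M[0][1] by delta changes det by delta * cofactor(0,1).
Cofactor C_01 = (-1)^(0+1) * minor(0,1) = -11
Entry delta = 6 - -4 = 10
Det delta = 10 * -11 = -110
New det = 98 + -110 = -12

Answer: -12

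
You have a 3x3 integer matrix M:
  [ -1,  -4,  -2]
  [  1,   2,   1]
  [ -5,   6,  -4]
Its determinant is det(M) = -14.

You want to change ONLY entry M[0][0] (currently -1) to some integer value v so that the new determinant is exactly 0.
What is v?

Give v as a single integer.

Answer: -2

Derivation:
det is linear in entry M[0][0]: det = old_det + (v - -1) * C_00
Cofactor C_00 = -14
Want det = 0: -14 + (v - -1) * -14 = 0
  (v - -1) = 14 / -14 = -1
  v = -1 + (-1) = -2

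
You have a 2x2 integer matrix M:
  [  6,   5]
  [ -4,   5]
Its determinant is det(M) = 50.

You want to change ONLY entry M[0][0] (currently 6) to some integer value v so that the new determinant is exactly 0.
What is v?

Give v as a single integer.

Answer: -4

Derivation:
det is linear in entry M[0][0]: det = old_det + (v - 6) * C_00
Cofactor C_00 = 5
Want det = 0: 50 + (v - 6) * 5 = 0
  (v - 6) = -50 / 5 = -10
  v = 6 + (-10) = -4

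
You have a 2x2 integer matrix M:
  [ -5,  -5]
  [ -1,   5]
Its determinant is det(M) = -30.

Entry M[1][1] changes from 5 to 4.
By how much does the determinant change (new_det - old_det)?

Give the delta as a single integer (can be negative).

Cofactor C_11 = -5
Entry delta = 4 - 5 = -1
Det delta = entry_delta * cofactor = -1 * -5 = 5

Answer: 5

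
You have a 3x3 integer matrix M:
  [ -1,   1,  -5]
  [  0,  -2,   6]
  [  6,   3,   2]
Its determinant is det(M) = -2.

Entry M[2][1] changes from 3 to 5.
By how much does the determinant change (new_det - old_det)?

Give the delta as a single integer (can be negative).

Cofactor C_21 = 6
Entry delta = 5 - 3 = 2
Det delta = entry_delta * cofactor = 2 * 6 = 12

Answer: 12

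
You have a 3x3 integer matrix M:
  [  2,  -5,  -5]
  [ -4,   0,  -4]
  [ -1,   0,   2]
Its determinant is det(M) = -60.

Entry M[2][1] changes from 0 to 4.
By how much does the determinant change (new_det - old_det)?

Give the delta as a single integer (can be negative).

Answer: 112

Derivation:
Cofactor C_21 = 28
Entry delta = 4 - 0 = 4
Det delta = entry_delta * cofactor = 4 * 28 = 112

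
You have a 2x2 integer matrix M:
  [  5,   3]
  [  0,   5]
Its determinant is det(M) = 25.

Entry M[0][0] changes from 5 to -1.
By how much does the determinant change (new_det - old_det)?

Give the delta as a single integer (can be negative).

Answer: -30

Derivation:
Cofactor C_00 = 5
Entry delta = -1 - 5 = -6
Det delta = entry_delta * cofactor = -6 * 5 = -30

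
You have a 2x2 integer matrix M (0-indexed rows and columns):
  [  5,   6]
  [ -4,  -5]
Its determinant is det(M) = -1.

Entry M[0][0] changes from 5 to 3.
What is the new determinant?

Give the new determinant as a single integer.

det is linear in row 0: changing M[0][0] by delta changes det by delta * cofactor(0,0).
Cofactor C_00 = (-1)^(0+0) * minor(0,0) = -5
Entry delta = 3 - 5 = -2
Det delta = -2 * -5 = 10
New det = -1 + 10 = 9

Answer: 9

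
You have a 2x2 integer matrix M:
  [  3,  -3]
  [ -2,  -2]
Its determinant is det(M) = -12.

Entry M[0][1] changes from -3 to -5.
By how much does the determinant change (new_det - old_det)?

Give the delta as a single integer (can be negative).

Answer: -4

Derivation:
Cofactor C_01 = 2
Entry delta = -5 - -3 = -2
Det delta = entry_delta * cofactor = -2 * 2 = -4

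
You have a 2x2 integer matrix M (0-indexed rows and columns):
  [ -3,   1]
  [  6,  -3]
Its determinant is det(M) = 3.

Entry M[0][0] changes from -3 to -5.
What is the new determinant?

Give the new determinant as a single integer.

det is linear in row 0: changing M[0][0] by delta changes det by delta * cofactor(0,0).
Cofactor C_00 = (-1)^(0+0) * minor(0,0) = -3
Entry delta = -5 - -3 = -2
Det delta = -2 * -3 = 6
New det = 3 + 6 = 9

Answer: 9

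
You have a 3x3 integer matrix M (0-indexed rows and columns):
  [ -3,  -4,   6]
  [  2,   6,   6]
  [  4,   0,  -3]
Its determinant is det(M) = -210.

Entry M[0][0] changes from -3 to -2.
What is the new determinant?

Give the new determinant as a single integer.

det is linear in row 0: changing M[0][0] by delta changes det by delta * cofactor(0,0).
Cofactor C_00 = (-1)^(0+0) * minor(0,0) = -18
Entry delta = -2 - -3 = 1
Det delta = 1 * -18 = -18
New det = -210 + -18 = -228

Answer: -228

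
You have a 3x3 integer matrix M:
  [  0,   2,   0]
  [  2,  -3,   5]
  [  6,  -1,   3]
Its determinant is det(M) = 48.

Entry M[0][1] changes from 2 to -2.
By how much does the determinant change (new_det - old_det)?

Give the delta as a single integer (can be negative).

Cofactor C_01 = 24
Entry delta = -2 - 2 = -4
Det delta = entry_delta * cofactor = -4 * 24 = -96

Answer: -96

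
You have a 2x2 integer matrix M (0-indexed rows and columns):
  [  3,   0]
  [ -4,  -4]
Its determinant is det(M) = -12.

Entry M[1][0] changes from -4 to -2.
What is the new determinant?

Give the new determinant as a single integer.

Answer: -12

Derivation:
det is linear in row 1: changing M[1][0] by delta changes det by delta * cofactor(1,0).
Cofactor C_10 = (-1)^(1+0) * minor(1,0) = 0
Entry delta = -2 - -4 = 2
Det delta = 2 * 0 = 0
New det = -12 + 0 = -12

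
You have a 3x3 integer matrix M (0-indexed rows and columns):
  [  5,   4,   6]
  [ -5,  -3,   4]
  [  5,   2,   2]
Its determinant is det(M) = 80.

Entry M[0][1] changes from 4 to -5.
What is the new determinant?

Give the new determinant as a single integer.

det is linear in row 0: changing M[0][1] by delta changes det by delta * cofactor(0,1).
Cofactor C_01 = (-1)^(0+1) * minor(0,1) = 30
Entry delta = -5 - 4 = -9
Det delta = -9 * 30 = -270
New det = 80 + -270 = -190

Answer: -190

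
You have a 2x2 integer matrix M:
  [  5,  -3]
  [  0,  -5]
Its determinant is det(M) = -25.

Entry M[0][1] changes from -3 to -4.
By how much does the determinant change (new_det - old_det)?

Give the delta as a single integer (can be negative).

Answer: 0

Derivation:
Cofactor C_01 = 0
Entry delta = -4 - -3 = -1
Det delta = entry_delta * cofactor = -1 * 0 = 0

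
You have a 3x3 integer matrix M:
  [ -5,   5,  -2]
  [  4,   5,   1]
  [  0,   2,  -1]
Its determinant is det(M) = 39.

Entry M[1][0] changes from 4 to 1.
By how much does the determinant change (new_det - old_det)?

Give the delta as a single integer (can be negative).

Answer: -3

Derivation:
Cofactor C_10 = 1
Entry delta = 1 - 4 = -3
Det delta = entry_delta * cofactor = -3 * 1 = -3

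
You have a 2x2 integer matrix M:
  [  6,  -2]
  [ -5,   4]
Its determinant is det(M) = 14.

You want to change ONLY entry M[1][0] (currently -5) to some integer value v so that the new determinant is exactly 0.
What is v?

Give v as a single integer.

det is linear in entry M[1][0]: det = old_det + (v - -5) * C_10
Cofactor C_10 = 2
Want det = 0: 14 + (v - -5) * 2 = 0
  (v - -5) = -14 / 2 = -7
  v = -5 + (-7) = -12

Answer: -12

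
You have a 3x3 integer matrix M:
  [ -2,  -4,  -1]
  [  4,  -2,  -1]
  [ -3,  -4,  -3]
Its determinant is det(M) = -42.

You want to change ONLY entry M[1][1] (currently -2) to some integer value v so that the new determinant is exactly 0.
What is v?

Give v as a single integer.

det is linear in entry M[1][1]: det = old_det + (v - -2) * C_11
Cofactor C_11 = 3
Want det = 0: -42 + (v - -2) * 3 = 0
  (v - -2) = 42 / 3 = 14
  v = -2 + (14) = 12

Answer: 12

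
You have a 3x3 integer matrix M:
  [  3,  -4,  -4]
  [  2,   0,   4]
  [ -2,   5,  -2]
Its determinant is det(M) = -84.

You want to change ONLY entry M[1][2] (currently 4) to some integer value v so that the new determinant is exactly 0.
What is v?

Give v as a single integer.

det is linear in entry M[1][2]: det = old_det + (v - 4) * C_12
Cofactor C_12 = -7
Want det = 0: -84 + (v - 4) * -7 = 0
  (v - 4) = 84 / -7 = -12
  v = 4 + (-12) = -8

Answer: -8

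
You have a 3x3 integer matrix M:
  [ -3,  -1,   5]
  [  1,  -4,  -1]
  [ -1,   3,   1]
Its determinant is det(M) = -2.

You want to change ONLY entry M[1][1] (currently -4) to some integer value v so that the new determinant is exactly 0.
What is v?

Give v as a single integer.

Answer: -3

Derivation:
det is linear in entry M[1][1]: det = old_det + (v - -4) * C_11
Cofactor C_11 = 2
Want det = 0: -2 + (v - -4) * 2 = 0
  (v - -4) = 2 / 2 = 1
  v = -4 + (1) = -3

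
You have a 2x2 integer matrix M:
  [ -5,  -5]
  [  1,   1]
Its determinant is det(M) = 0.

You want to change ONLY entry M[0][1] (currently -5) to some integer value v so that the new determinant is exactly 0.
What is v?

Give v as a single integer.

det is linear in entry M[0][1]: det = old_det + (v - -5) * C_01
Cofactor C_01 = -1
Want det = 0: 0 + (v - -5) * -1 = 0
  (v - -5) = 0 / -1 = 0
  v = -5 + (0) = -5

Answer: -5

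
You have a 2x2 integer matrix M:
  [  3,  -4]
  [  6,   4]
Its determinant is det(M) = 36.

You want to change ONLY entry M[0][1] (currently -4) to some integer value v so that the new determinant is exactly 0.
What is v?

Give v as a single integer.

det is linear in entry M[0][1]: det = old_det + (v - -4) * C_01
Cofactor C_01 = -6
Want det = 0: 36 + (v - -4) * -6 = 0
  (v - -4) = -36 / -6 = 6
  v = -4 + (6) = 2

Answer: 2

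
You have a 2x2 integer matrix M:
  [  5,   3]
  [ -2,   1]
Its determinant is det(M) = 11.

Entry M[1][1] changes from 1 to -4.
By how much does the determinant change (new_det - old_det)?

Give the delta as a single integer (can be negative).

Answer: -25

Derivation:
Cofactor C_11 = 5
Entry delta = -4 - 1 = -5
Det delta = entry_delta * cofactor = -5 * 5 = -25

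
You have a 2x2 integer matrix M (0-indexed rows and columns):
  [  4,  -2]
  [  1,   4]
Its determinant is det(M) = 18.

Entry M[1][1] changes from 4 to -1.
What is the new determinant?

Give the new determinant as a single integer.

Answer: -2

Derivation:
det is linear in row 1: changing M[1][1] by delta changes det by delta * cofactor(1,1).
Cofactor C_11 = (-1)^(1+1) * minor(1,1) = 4
Entry delta = -1 - 4 = -5
Det delta = -5 * 4 = -20
New det = 18 + -20 = -2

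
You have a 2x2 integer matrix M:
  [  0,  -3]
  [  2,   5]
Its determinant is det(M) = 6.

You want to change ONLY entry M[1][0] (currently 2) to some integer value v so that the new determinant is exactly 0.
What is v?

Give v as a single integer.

Answer: 0

Derivation:
det is linear in entry M[1][0]: det = old_det + (v - 2) * C_10
Cofactor C_10 = 3
Want det = 0: 6 + (v - 2) * 3 = 0
  (v - 2) = -6 / 3 = -2
  v = 2 + (-2) = 0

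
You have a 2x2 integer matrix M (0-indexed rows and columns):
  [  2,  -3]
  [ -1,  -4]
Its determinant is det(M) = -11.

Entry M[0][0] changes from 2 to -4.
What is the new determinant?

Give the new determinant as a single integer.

det is linear in row 0: changing M[0][0] by delta changes det by delta * cofactor(0,0).
Cofactor C_00 = (-1)^(0+0) * minor(0,0) = -4
Entry delta = -4 - 2 = -6
Det delta = -6 * -4 = 24
New det = -11 + 24 = 13

Answer: 13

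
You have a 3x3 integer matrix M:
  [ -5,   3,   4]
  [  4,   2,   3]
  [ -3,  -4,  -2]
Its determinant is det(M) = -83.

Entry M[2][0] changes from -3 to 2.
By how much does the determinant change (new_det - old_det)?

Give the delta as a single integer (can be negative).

Cofactor C_20 = 1
Entry delta = 2 - -3 = 5
Det delta = entry_delta * cofactor = 5 * 1 = 5

Answer: 5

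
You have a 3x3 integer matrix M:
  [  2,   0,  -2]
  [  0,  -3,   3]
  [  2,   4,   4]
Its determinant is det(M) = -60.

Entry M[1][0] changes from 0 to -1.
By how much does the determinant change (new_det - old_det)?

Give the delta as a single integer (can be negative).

Cofactor C_10 = -8
Entry delta = -1 - 0 = -1
Det delta = entry_delta * cofactor = -1 * -8 = 8

Answer: 8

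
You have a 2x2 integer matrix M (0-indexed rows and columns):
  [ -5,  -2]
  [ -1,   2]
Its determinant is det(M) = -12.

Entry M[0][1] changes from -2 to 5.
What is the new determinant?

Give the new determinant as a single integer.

det is linear in row 0: changing M[0][1] by delta changes det by delta * cofactor(0,1).
Cofactor C_01 = (-1)^(0+1) * minor(0,1) = 1
Entry delta = 5 - -2 = 7
Det delta = 7 * 1 = 7
New det = -12 + 7 = -5

Answer: -5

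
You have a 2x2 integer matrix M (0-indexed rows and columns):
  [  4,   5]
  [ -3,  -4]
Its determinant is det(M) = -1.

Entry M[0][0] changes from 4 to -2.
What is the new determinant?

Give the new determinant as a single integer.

Answer: 23

Derivation:
det is linear in row 0: changing M[0][0] by delta changes det by delta * cofactor(0,0).
Cofactor C_00 = (-1)^(0+0) * minor(0,0) = -4
Entry delta = -2 - 4 = -6
Det delta = -6 * -4 = 24
New det = -1 + 24 = 23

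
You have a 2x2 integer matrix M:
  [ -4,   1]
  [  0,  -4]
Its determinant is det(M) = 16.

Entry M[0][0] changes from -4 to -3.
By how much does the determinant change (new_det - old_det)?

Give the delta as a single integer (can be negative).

Cofactor C_00 = -4
Entry delta = -3 - -4 = 1
Det delta = entry_delta * cofactor = 1 * -4 = -4

Answer: -4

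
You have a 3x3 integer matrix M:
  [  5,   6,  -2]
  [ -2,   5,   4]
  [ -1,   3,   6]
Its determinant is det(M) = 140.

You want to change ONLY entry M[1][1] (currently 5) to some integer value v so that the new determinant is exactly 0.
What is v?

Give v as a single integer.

det is linear in entry M[1][1]: det = old_det + (v - 5) * C_11
Cofactor C_11 = 28
Want det = 0: 140 + (v - 5) * 28 = 0
  (v - 5) = -140 / 28 = -5
  v = 5 + (-5) = 0

Answer: 0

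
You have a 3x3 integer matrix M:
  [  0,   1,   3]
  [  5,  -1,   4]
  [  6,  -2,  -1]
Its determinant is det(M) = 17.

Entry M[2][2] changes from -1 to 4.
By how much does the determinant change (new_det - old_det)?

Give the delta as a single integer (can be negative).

Cofactor C_22 = -5
Entry delta = 4 - -1 = 5
Det delta = entry_delta * cofactor = 5 * -5 = -25

Answer: -25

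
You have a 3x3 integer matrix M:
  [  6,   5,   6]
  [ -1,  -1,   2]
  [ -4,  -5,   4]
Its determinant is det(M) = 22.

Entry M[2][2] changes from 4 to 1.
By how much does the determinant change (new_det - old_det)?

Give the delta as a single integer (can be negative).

Cofactor C_22 = -1
Entry delta = 1 - 4 = -3
Det delta = entry_delta * cofactor = -3 * -1 = 3

Answer: 3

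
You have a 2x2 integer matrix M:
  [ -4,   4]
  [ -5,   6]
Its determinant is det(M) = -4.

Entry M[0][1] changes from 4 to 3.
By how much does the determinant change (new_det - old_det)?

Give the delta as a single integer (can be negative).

Cofactor C_01 = 5
Entry delta = 3 - 4 = -1
Det delta = entry_delta * cofactor = -1 * 5 = -5

Answer: -5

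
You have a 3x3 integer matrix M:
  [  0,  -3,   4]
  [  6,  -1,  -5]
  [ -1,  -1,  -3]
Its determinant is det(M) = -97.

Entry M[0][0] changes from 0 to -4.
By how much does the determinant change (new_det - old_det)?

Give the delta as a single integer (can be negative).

Answer: 8

Derivation:
Cofactor C_00 = -2
Entry delta = -4 - 0 = -4
Det delta = entry_delta * cofactor = -4 * -2 = 8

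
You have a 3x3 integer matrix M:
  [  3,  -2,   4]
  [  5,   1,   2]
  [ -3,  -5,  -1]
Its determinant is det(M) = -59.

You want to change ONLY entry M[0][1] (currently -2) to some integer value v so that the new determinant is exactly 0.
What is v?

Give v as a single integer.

Answer: -61

Derivation:
det is linear in entry M[0][1]: det = old_det + (v - -2) * C_01
Cofactor C_01 = -1
Want det = 0: -59 + (v - -2) * -1 = 0
  (v - -2) = 59 / -1 = -59
  v = -2 + (-59) = -61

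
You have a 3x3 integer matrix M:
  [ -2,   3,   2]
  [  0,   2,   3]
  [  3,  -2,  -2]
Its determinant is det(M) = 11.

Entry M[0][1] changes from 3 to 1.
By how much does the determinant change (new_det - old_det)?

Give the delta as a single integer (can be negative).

Cofactor C_01 = 9
Entry delta = 1 - 3 = -2
Det delta = entry_delta * cofactor = -2 * 9 = -18

Answer: -18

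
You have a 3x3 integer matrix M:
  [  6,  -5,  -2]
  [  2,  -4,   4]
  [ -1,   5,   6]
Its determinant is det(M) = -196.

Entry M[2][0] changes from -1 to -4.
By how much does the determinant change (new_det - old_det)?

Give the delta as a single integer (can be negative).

Answer: 84

Derivation:
Cofactor C_20 = -28
Entry delta = -4 - -1 = -3
Det delta = entry_delta * cofactor = -3 * -28 = 84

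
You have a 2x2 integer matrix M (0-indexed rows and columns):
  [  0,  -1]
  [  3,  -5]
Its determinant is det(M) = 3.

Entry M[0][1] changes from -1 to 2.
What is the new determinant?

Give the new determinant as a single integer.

det is linear in row 0: changing M[0][1] by delta changes det by delta * cofactor(0,1).
Cofactor C_01 = (-1)^(0+1) * minor(0,1) = -3
Entry delta = 2 - -1 = 3
Det delta = 3 * -3 = -9
New det = 3 + -9 = -6

Answer: -6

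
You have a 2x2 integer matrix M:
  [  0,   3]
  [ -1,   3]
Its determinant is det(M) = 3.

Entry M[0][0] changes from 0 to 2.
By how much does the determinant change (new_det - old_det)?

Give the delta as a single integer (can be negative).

Answer: 6

Derivation:
Cofactor C_00 = 3
Entry delta = 2 - 0 = 2
Det delta = entry_delta * cofactor = 2 * 3 = 6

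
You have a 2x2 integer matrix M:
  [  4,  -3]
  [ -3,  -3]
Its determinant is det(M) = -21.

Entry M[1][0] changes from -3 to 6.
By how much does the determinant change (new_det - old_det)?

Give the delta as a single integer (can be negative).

Cofactor C_10 = 3
Entry delta = 6 - -3 = 9
Det delta = entry_delta * cofactor = 9 * 3 = 27

Answer: 27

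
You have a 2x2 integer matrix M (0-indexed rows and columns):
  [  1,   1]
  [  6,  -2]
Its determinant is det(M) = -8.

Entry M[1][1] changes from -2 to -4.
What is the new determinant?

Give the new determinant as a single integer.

Answer: -10

Derivation:
det is linear in row 1: changing M[1][1] by delta changes det by delta * cofactor(1,1).
Cofactor C_11 = (-1)^(1+1) * minor(1,1) = 1
Entry delta = -4 - -2 = -2
Det delta = -2 * 1 = -2
New det = -8 + -2 = -10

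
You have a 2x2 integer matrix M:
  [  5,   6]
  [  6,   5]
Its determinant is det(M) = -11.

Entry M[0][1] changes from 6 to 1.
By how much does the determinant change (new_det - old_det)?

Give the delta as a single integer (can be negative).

Answer: 30

Derivation:
Cofactor C_01 = -6
Entry delta = 1 - 6 = -5
Det delta = entry_delta * cofactor = -5 * -6 = 30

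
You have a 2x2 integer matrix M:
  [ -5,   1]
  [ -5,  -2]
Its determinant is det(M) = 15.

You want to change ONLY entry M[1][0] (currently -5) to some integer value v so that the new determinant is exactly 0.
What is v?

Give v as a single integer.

Answer: 10

Derivation:
det is linear in entry M[1][0]: det = old_det + (v - -5) * C_10
Cofactor C_10 = -1
Want det = 0: 15 + (v - -5) * -1 = 0
  (v - -5) = -15 / -1 = 15
  v = -5 + (15) = 10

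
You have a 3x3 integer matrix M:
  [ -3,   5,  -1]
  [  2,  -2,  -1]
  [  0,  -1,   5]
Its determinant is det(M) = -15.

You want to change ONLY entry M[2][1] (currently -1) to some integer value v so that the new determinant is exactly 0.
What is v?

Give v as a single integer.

det is linear in entry M[2][1]: det = old_det + (v - -1) * C_21
Cofactor C_21 = -5
Want det = 0: -15 + (v - -1) * -5 = 0
  (v - -1) = 15 / -5 = -3
  v = -1 + (-3) = -4

Answer: -4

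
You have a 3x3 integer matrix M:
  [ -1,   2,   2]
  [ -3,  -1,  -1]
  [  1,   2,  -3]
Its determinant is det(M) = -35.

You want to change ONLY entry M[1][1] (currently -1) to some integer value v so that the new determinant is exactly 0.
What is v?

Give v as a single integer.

det is linear in entry M[1][1]: det = old_det + (v - -1) * C_11
Cofactor C_11 = 1
Want det = 0: -35 + (v - -1) * 1 = 0
  (v - -1) = 35 / 1 = 35
  v = -1 + (35) = 34

Answer: 34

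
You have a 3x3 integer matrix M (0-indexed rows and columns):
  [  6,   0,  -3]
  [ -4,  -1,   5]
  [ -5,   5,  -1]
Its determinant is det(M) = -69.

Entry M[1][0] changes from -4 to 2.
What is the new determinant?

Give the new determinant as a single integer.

Answer: -159

Derivation:
det is linear in row 1: changing M[1][0] by delta changes det by delta * cofactor(1,0).
Cofactor C_10 = (-1)^(1+0) * minor(1,0) = -15
Entry delta = 2 - -4 = 6
Det delta = 6 * -15 = -90
New det = -69 + -90 = -159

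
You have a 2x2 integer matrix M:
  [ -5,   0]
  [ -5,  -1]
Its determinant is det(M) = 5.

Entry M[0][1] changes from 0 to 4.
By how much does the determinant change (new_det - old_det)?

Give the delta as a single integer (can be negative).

Answer: 20

Derivation:
Cofactor C_01 = 5
Entry delta = 4 - 0 = 4
Det delta = entry_delta * cofactor = 4 * 5 = 20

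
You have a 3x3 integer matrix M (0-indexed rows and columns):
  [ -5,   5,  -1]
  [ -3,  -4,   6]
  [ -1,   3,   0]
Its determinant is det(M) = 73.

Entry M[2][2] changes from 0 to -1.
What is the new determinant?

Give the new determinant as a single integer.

Answer: 38

Derivation:
det is linear in row 2: changing M[2][2] by delta changes det by delta * cofactor(2,2).
Cofactor C_22 = (-1)^(2+2) * minor(2,2) = 35
Entry delta = -1 - 0 = -1
Det delta = -1 * 35 = -35
New det = 73 + -35 = 38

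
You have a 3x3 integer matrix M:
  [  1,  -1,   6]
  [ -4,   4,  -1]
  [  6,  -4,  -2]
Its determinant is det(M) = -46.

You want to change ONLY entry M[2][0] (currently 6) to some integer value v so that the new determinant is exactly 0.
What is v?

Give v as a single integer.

Answer: 4

Derivation:
det is linear in entry M[2][0]: det = old_det + (v - 6) * C_20
Cofactor C_20 = -23
Want det = 0: -46 + (v - 6) * -23 = 0
  (v - 6) = 46 / -23 = -2
  v = 6 + (-2) = 4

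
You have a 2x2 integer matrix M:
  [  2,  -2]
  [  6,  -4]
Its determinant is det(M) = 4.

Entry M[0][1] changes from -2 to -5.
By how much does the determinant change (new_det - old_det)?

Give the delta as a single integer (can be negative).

Answer: 18

Derivation:
Cofactor C_01 = -6
Entry delta = -5 - -2 = -3
Det delta = entry_delta * cofactor = -3 * -6 = 18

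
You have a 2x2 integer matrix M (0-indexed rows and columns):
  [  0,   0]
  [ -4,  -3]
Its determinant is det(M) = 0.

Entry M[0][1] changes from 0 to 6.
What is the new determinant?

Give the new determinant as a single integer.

det is linear in row 0: changing M[0][1] by delta changes det by delta * cofactor(0,1).
Cofactor C_01 = (-1)^(0+1) * minor(0,1) = 4
Entry delta = 6 - 0 = 6
Det delta = 6 * 4 = 24
New det = 0 + 24 = 24

Answer: 24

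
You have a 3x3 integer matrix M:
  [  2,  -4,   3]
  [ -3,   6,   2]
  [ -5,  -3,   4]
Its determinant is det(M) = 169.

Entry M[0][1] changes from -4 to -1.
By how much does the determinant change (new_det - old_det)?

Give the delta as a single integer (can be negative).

Cofactor C_01 = 2
Entry delta = -1 - -4 = 3
Det delta = entry_delta * cofactor = 3 * 2 = 6

Answer: 6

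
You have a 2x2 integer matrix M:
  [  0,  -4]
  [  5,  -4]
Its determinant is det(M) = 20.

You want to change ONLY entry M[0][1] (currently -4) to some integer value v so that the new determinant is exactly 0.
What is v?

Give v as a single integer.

det is linear in entry M[0][1]: det = old_det + (v - -4) * C_01
Cofactor C_01 = -5
Want det = 0: 20 + (v - -4) * -5 = 0
  (v - -4) = -20 / -5 = 4
  v = -4 + (4) = 0

Answer: 0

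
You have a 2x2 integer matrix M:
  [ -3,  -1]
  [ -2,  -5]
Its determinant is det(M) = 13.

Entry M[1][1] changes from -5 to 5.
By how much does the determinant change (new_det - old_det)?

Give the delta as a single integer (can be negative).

Answer: -30

Derivation:
Cofactor C_11 = -3
Entry delta = 5 - -5 = 10
Det delta = entry_delta * cofactor = 10 * -3 = -30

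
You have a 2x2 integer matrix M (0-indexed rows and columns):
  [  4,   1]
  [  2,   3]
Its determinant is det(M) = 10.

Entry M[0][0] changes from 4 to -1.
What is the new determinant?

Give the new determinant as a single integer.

Answer: -5

Derivation:
det is linear in row 0: changing M[0][0] by delta changes det by delta * cofactor(0,0).
Cofactor C_00 = (-1)^(0+0) * minor(0,0) = 3
Entry delta = -1 - 4 = -5
Det delta = -5 * 3 = -15
New det = 10 + -15 = -5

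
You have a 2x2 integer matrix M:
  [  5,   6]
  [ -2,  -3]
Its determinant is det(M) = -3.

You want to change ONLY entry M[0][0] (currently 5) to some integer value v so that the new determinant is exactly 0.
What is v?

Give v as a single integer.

det is linear in entry M[0][0]: det = old_det + (v - 5) * C_00
Cofactor C_00 = -3
Want det = 0: -3 + (v - 5) * -3 = 0
  (v - 5) = 3 / -3 = -1
  v = 5 + (-1) = 4

Answer: 4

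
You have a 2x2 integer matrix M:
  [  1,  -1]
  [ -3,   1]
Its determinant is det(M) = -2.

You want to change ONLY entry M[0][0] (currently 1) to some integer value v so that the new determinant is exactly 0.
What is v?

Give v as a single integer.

Answer: 3

Derivation:
det is linear in entry M[0][0]: det = old_det + (v - 1) * C_00
Cofactor C_00 = 1
Want det = 0: -2 + (v - 1) * 1 = 0
  (v - 1) = 2 / 1 = 2
  v = 1 + (2) = 3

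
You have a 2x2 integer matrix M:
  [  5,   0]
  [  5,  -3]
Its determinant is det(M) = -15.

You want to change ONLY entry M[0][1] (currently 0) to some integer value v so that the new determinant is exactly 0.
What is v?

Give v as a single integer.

det is linear in entry M[0][1]: det = old_det + (v - 0) * C_01
Cofactor C_01 = -5
Want det = 0: -15 + (v - 0) * -5 = 0
  (v - 0) = 15 / -5 = -3
  v = 0 + (-3) = -3

Answer: -3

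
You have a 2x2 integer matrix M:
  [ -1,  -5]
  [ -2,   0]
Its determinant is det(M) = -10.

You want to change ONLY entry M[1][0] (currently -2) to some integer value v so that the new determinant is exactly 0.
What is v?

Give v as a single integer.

Answer: 0

Derivation:
det is linear in entry M[1][0]: det = old_det + (v - -2) * C_10
Cofactor C_10 = 5
Want det = 0: -10 + (v - -2) * 5 = 0
  (v - -2) = 10 / 5 = 2
  v = -2 + (2) = 0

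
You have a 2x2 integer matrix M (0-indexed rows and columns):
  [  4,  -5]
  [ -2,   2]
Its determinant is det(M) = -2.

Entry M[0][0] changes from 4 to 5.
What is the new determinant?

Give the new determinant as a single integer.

Answer: 0

Derivation:
det is linear in row 0: changing M[0][0] by delta changes det by delta * cofactor(0,0).
Cofactor C_00 = (-1)^(0+0) * minor(0,0) = 2
Entry delta = 5 - 4 = 1
Det delta = 1 * 2 = 2
New det = -2 + 2 = 0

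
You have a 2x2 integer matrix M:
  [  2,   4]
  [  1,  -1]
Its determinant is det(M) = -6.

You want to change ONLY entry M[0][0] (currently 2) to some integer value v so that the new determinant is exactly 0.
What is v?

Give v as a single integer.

det is linear in entry M[0][0]: det = old_det + (v - 2) * C_00
Cofactor C_00 = -1
Want det = 0: -6 + (v - 2) * -1 = 0
  (v - 2) = 6 / -1 = -6
  v = 2 + (-6) = -4

Answer: -4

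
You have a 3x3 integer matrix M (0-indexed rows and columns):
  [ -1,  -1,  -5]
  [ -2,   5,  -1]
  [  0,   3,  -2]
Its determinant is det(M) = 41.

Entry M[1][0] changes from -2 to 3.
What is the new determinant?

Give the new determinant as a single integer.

det is linear in row 1: changing M[1][0] by delta changes det by delta * cofactor(1,0).
Cofactor C_10 = (-1)^(1+0) * minor(1,0) = -17
Entry delta = 3 - -2 = 5
Det delta = 5 * -17 = -85
New det = 41 + -85 = -44

Answer: -44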